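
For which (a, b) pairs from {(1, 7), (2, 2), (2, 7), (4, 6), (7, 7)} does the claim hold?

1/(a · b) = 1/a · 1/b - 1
None

Testing each pair:
(1, 7): LHS = 1/7, RHS = -6/7 → fails
(2, 2): LHS = 1/4, RHS = -3/4 → fails
(2, 7): LHS = 1/14, RHS = -13/14 → fails
(4, 6): LHS = 1/24, RHS = -23/24 → fails
(7, 7): LHS = 1/49, RHS = -48/49 → fails

No pair satisfies the claim.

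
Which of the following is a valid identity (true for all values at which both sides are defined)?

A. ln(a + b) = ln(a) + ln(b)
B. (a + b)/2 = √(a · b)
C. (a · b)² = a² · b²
C

A: fails at (5, 5) — LHS = ln(10) ≈ 2.303, RHS = 2·ln(5) ≈ 3.219.
B: fails at (0, 1) — LHS = 1/2, RHS = 0.
C: holds — e.g. at (3, 3), both sides equal 81.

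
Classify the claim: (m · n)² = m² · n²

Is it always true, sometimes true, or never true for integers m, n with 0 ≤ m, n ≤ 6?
Always true

The identity holds for every pair in the range. For instance at (m, n) = (4, 3): both sides equal 144.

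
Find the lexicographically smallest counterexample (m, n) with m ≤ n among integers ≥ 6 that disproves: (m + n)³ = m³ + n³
Substituting (6, 6) into the claim:
LHS = (6 + 6)³ = 1728
RHS = 6³ + 6³ = 432

Since LHS ≠ RHS, this pair disproves the claim, and no lexicographically smaller pair (m ≤ n, integers ≥ 6) does.

For instance (6, 9) is also a counterexample (LHS = 3375, RHS = 945), but it's lexicographically larger.

Answer: (m, n) = (6, 6)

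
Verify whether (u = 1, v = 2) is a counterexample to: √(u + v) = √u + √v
Yes

Substituting u = 1, v = 2:
LHS = √(1 + 2) = √(3) ≈ 1.732
RHS = √1 + √2 = 1 + √(2) ≈ 2.414

Since LHS ≠ RHS, this pair disproves the claim.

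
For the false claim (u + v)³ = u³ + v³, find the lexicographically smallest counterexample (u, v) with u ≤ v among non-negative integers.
(u, v) = (1, 1)

At (0, 1): both sides equal 1, so it holds there.
At (0, 5): both sides equal 125, so it holds there.

Substituting (1, 1) into the claim:
LHS = (1 + 1)³ = 8
RHS = 1³ + 1³ = 2

Since LHS ≠ RHS, this pair disproves the claim, and no lexicographically smaller pair (u ≤ v, non-negative integers) does.

For instance (6, 6) is also a counterexample (LHS = 1728, RHS = 432), but it's lexicographically larger.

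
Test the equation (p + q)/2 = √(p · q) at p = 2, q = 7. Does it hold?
Substituting p = 2, q = 7:

LHS = (2 + 7)/2 = 9/2
RHS = √(2 · 7) = √(14) ≈ 3.742

LHS ≠ RHS, so the equation does not hold at this point.

Answer: Fails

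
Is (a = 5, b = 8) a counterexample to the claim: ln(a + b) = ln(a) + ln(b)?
Substituting a = 5, b = 8:
LHS = ln(5 + 8) = ln(13) ≈ 2.565
RHS = ln(5) + ln(8) ≈ 3.689

Since LHS ≠ RHS, this pair disproves the claim.

Answer: Yes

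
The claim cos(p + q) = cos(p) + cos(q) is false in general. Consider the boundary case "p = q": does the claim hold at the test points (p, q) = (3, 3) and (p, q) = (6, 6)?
At (3, 3): LHS = cos(6) ≈ 0.9602 ≠ RHS = 2·cos(3) ≈ -1.98
At (6, 6): LHS = cos(12) ≈ 0.8439 ≠ RHS = 2·cos(6) ≈ 1.92

Answer: No, fails at both test points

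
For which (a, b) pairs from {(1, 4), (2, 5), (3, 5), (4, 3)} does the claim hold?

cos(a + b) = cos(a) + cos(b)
Testing each pair:
(1, 4): LHS = cos(5) ≈ 0.2837, RHS = cos(4) + cos(1) ≈ -0.1133 → fails
(2, 5): LHS = cos(7) ≈ 0.7539, RHS = cos(2) + cos(5) ≈ -0.1325 → fails
(3, 5): LHS = cos(8) ≈ -0.1455, RHS = cos(3) + cos(5) ≈ -0.7063 → fails
(4, 3): LHS = cos(7) ≈ 0.7539, RHS = cos(3) + cos(4) ≈ -1.644 → fails

No pair satisfies the claim.

Answer: None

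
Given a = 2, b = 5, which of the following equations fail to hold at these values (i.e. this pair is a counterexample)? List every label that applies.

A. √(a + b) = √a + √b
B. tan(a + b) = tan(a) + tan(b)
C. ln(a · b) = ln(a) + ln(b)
Evaluating each claim at the given values:
A. LHS = √(7) ≈ 2.646, RHS = √(2) + √(5) ≈ 3.65 → fails here (LHS ≠ RHS)
B. LHS = tan(7) ≈ 0.8714, RHS = tan(5) + tan(2) ≈ -5.566 → fails here (LHS ≠ RHS)
C. LHS = ln(10) ≈ 2.303, RHS = ln(2) + ln(5) ≈ 2.303 → holds here (LHS = RHS)

Answer: A, B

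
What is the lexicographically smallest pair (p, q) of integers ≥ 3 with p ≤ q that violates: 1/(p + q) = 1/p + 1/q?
(p, q) = (3, 3)

Substituting (3, 3) into the claim:
LHS = 1/(3 + 3) = 1/6
RHS = 1/3 + 1/3 = 2/3

Since LHS ≠ RHS, this pair disproves the claim, and no lexicographically smaller pair (p ≤ q, integers ≥ 3) does.

For instance (5, 6) is also a counterexample (LHS = 1/11, RHS = 11/30), but it's lexicographically larger.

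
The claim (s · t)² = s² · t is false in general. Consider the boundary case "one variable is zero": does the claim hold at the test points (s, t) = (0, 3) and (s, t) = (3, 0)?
Yes, holds at both test points

At (0, 3): LHS = 0, RHS = 0 → equal
At (3, 0): LHS = 0, RHS = 0 → equal

So the claim does hold at both of these boundary points, even though it is not an identity.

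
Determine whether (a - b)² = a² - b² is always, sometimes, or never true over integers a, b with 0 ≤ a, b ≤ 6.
It holds at (a, b) = (2, 0) (both sides equal 4), but fails at (a, b) = (0, 2) (LHS = 4, RHS = -4).

Answer: Sometimes true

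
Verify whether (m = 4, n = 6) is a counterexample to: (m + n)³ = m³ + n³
Substituting m = 4, n = 6:
LHS = (4 + 6)³ = 1000
RHS = 4³ + 6³ = 280

Since LHS ≠ RHS, this pair disproves the claim.

Answer: Yes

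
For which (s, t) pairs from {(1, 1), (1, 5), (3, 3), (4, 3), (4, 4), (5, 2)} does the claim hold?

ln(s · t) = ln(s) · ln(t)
Testing each pair:
(1, 1): LHS = 0, RHS = 0 → holds
(1, 5): LHS = ln(5) ≈ 1.609, RHS = 0 → fails
(3, 3): LHS = ln(9) ≈ 2.197, RHS = ln(3)² ≈ 1.207 → fails
(4, 3): LHS = ln(12) ≈ 2.485, RHS = ln(3)·ln(4) ≈ 1.523 → fails
(4, 4): LHS = ln(16) ≈ 2.773, RHS = ln(4)² ≈ 1.922 → fails
(5, 2): LHS = ln(10) ≈ 2.303, RHS = ln(2)·ln(5) ≈ 1.116 → fails

1 of 6 pairs satisfies the claim.

Answer: (1, 1)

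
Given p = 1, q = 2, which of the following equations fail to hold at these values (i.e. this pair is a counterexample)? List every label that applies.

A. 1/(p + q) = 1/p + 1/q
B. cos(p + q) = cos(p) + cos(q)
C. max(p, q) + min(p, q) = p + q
Evaluating each claim at the given values:
A. LHS = 1/3, RHS = 3/2 → fails here (LHS ≠ RHS)
B. LHS = cos(3) ≈ -0.99, RHS = cos(2) + cos(1) ≈ 0.1242 → fails here (LHS ≠ RHS)
C. LHS = 3, RHS = 3 → holds here (LHS = RHS)

Answer: A, B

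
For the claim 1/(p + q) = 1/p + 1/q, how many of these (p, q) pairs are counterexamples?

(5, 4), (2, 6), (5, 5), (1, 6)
4

Testing each pair:
(5, 4): LHS = 1/9, RHS = 9/20 → counterexample
(2, 6): LHS = 1/8, RHS = 2/3 → counterexample
(5, 5): LHS = 1/10, RHS = 2/5 → counterexample
(1, 6): LHS = 1/7, RHS = 7/6 → counterexample

That makes 4 counterexamples.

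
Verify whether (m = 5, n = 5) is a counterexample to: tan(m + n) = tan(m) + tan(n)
Yes

Substituting m = 5, n = 5:
LHS = tan(5 + 5) = tan(10) ≈ 0.6484
RHS = tan(5) + tan(5) = 2·tan(5) ≈ -6.761

Since LHS ≠ RHS, this pair disproves the claim.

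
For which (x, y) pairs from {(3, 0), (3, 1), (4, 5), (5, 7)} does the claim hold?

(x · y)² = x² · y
Testing each pair:
(3, 0): LHS = 0, RHS = 0 → holds
(3, 1): LHS = 9, RHS = 9 → holds
(4, 5): LHS = 400, RHS = 80 → fails
(5, 7): LHS = 1225, RHS = 175 → fails

2 of 4 pairs satisfy the claim.

Answer: (3, 0), (3, 1)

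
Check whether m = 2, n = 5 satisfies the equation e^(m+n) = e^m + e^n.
Substituting m = 2, n = 5:

LHS = e^(2+5) = e^7 ≈ 1097
RHS = e^2 + e^5 ≈ 155.8

LHS ≠ RHS, so the equation does not hold at this point.

Answer: Fails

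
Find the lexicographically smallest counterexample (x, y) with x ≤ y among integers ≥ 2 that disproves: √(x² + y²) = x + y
Substituting (2, 2) into the claim:
LHS = √(2² + 2²) = 2·√(2) ≈ 2.828
RHS = 2 + 2 = 4

Since LHS ≠ RHS, this pair disproves the claim, and no lexicographically smaller pair (x ≤ y, integers ≥ 2) does.

For instance (5, 6) is also a counterexample (LHS = √(61) ≈ 7.81, RHS = 11), but it's lexicographically larger.

Answer: (x, y) = (2, 2)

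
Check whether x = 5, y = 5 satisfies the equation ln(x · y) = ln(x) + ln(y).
Substituting x = 5, y = 5:

LHS = ln(5 · 5) = ln(25) ≈ 3.219
RHS = ln(5) + ln(5) = 2·ln(5) ≈ 3.219

LHS = RHS, so the equation holds at this point.

Answer: Holds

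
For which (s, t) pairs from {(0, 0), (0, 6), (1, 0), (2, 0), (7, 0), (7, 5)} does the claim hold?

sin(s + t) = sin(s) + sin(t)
Testing each pair:
(0, 0): LHS = 0, RHS = 0 → holds
(0, 6): LHS = sin(6) ≈ -0.2794, RHS = sin(6) ≈ -0.2794 → holds
(1, 0): LHS = sin(1) ≈ 0.8415, RHS = sin(1) ≈ 0.8415 → holds
(2, 0): LHS = sin(2) ≈ 0.9093, RHS = sin(2) ≈ 0.9093 → holds
(7, 0): LHS = sin(7) ≈ 0.657, RHS = sin(7) ≈ 0.657 → holds
(7, 5): LHS = sin(12) ≈ -0.5366, RHS = sin(5) + sin(7) ≈ -0.3019 → fails

5 of 6 pairs satisfy the claim.

Answer: (0, 0), (0, 6), (1, 0), (2, 0), (7, 0)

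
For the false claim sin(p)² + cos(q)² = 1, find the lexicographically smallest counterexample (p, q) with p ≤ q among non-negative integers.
(p, q) = (0, 1)

Substituting (0, 1) into the claim:
LHS = sin(0)² + cos(1)² = cos(1)² ≈ 0.2919
RHS = 1

Since LHS ≠ RHS, this pair disproves the claim, and no lexicographically smaller pair (p ≤ q, non-negative integers) does.

For instance (6, 7) is also a counterexample (LHS = sin(6)² + cos(7)² ≈ 0.6464, RHS = 1), but it's lexicographically larger.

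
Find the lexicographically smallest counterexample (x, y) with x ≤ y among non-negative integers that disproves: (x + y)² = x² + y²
At (0, 4): both sides equal 16, so it holds there.
At (0, 5): both sides equal 25, so it holds there.

Substituting (1, 1) into the claim:
LHS = (1 + 1)² = 4
RHS = 1² + 1² = 2

Since LHS ≠ RHS, this pair disproves the claim, and no lexicographically smaller pair (x ≤ y, non-negative integers) does.

For instance (1, 4) is also a counterexample (LHS = 25, RHS = 17), but it's lexicographically larger.

Answer: (x, y) = (1, 1)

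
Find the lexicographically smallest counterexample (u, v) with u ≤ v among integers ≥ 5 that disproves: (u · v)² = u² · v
(u, v) = (5, 5)

Substituting (5, 5) into the claim:
LHS = (5 · 5)² = 625
RHS = 5² · 5 = 125

Since LHS ≠ RHS, this pair disproves the claim, and no lexicographically smaller pair (u ≤ v, integers ≥ 5) does.

For instance (5, 6) is also a counterexample (LHS = 900, RHS = 150), but it's lexicographically larger.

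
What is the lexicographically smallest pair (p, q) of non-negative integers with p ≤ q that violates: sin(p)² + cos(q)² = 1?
Substituting (0, 1) into the claim:
LHS = sin(0)² + cos(1)² = cos(1)² ≈ 0.2919
RHS = 1

Since LHS ≠ RHS, this pair disproves the claim, and no lexicographically smaller pair (p ≤ q, non-negative integers) does.

For instance (3, 7) is also a counterexample (LHS = sin(3)² + cos(7)² ≈ 0.5883, RHS = 1), but it's lexicographically larger.

Answer: (p, q) = (0, 1)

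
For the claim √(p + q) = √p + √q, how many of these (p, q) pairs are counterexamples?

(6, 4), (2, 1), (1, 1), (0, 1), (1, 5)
4

Testing each pair:
(6, 4): LHS = √(10) ≈ 3.162, RHS = 2 + √(6) ≈ 4.449 → counterexample
(2, 1): LHS = √(3) ≈ 1.732, RHS = 1 + √(2) ≈ 2.414 → counterexample
(1, 1): LHS = √(2) ≈ 1.414, RHS = 2 → counterexample
(0, 1): LHS = 1, RHS = 1 → satisfies claim
(1, 5): LHS = √(6) ≈ 2.449, RHS = 1 + √(5) ≈ 3.236 → counterexample

That makes 4 counterexamples.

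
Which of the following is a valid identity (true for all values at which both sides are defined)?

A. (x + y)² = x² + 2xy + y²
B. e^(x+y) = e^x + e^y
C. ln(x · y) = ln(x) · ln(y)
A: holds — e.g. at (2, 2), both sides equal 16.
B: fails at (1, 1) — LHS = e^2 ≈ 7.389, RHS = 2·e ≈ 5.437.
C: fails at (2, 2) — LHS = ln(4) ≈ 1.386, RHS = ln(2)² ≈ 0.4805.

Answer: A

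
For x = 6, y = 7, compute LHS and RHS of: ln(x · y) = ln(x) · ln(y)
LHS = ln(6 · 7) = ln(42) ≈ 3.738
RHS = ln(6) · ln(7) ≈ 3.487

LHS ≠ RHS (they differ by about 0.2511), so the equation does not hold here.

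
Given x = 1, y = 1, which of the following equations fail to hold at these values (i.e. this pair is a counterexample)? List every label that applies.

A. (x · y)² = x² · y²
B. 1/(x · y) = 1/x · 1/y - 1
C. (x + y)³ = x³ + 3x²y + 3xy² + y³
Evaluating each claim at the given values:
A. LHS = 1, RHS = 1 → holds here (LHS = RHS)
B. LHS = 1, RHS = 0 → fails here (LHS ≠ RHS)
C. LHS = 8, RHS = 8 → holds here (LHS = RHS)

Answer: B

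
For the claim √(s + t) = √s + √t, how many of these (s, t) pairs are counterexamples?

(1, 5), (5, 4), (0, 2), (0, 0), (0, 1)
2

Testing each pair:
(1, 5): LHS = √(6) ≈ 2.449, RHS = 1 + √(5) ≈ 3.236 → counterexample
(5, 4): LHS = 3, RHS = 2 + √(5) ≈ 4.236 → counterexample
(0, 2): LHS = √(2) ≈ 1.414, RHS = √(2) ≈ 1.414 → satisfies claim
(0, 0): LHS = 0, RHS = 0 → satisfies claim
(0, 1): LHS = 1, RHS = 1 → satisfies claim

That makes 2 counterexamples.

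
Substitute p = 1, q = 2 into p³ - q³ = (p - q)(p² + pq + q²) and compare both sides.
LHS = 1³ - 2³ = -7
RHS = (1 - 2)(1² + 1·2 + 2²) = -7

LHS = RHS: the two sides agree.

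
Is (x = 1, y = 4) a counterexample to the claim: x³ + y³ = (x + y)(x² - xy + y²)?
Substituting x = 1, y = 4:
LHS = 1³ + 4³ = 65
RHS = (1 + 4)(1² - 1·4 + 4²) = 65

The sides agree, so this pair does not disprove the claim.

Answer: No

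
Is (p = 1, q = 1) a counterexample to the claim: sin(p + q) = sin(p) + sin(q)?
Yes

Substituting p = 1, q = 1:
LHS = sin(1 + 1) = sin(2) ≈ 0.9093
RHS = sin(1) + sin(1) = 2·sin(1) ≈ 1.683

Since LHS ≠ RHS, this pair disproves the claim.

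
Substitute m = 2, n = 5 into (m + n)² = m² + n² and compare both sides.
LHS = (2 + 5)² = 49
RHS = 2² + 5² = 29

LHS ≠ RHS, so the equation does not hold here.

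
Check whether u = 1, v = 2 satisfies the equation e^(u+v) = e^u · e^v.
Substituting u = 1, v = 2:

LHS = e^(1+2) = e^3 ≈ 20.09
RHS = e^1 · e^2 = e^3 ≈ 20.09

LHS = RHS, so the equation holds at this point.

Answer: Holds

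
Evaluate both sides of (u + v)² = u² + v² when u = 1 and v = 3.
LHS = (1 + 3)² = 16
RHS = 1² + 3² = 10

LHS ≠ RHS, so the equation does not hold here.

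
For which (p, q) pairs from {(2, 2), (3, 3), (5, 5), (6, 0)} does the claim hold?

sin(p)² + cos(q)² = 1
Testing each pair:
(2, 2): LHS = cos(2)² + sin(2)² = 1, RHS = 1 → holds
(3, 3): LHS = sin(3)² + cos(3)² = 1, RHS = 1 → holds
(5, 5): LHS = cos(5)² + sin(5)² = 1, RHS = 1 → holds
(6, 0): LHS = sin(6)² + 1 ≈ 1.078, RHS = 1 → fails

3 of 4 pairs satisfy the claim.

Answer: (2, 2), (3, 3), (5, 5)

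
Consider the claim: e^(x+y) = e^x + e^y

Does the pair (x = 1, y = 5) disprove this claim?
Substituting x = 1, y = 5:
LHS = e^(1+5) = e^6 ≈ 403.4
RHS = e^1 + e^5 = e + e^5 ≈ 151.1

Since LHS ≠ RHS, this pair disproves the claim.

Answer: Yes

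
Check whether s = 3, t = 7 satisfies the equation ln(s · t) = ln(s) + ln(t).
Holds

Substituting s = 3, t = 7:

LHS = ln(3 · 7) = ln(21) ≈ 3.045
RHS = ln(3) + ln(7) ≈ 3.045

LHS = RHS, so the equation holds at this point.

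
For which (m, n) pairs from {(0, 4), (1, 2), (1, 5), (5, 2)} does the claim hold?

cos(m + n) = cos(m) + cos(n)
None

Testing each pair:
(0, 4): LHS = cos(4) ≈ -0.6536, RHS = cos(4) + 1 ≈ 0.3464 → fails
(1, 2): LHS = cos(3) ≈ -0.99, RHS = cos(2) + cos(1) ≈ 0.1242 → fails
(1, 5): LHS = cos(6) ≈ 0.9602, RHS = cos(5) + cos(1) ≈ 0.824 → fails
(5, 2): LHS = cos(7) ≈ 0.7539, RHS = cos(2) + cos(5) ≈ -0.1325 → fails

No pair satisfies the claim.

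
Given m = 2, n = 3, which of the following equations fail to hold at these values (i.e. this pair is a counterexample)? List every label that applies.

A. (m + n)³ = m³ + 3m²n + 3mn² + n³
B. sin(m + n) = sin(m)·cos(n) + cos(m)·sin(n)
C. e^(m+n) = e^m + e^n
Evaluating each claim at the given values:
A. LHS = 125, RHS = 125 → holds here (LHS = RHS)
B. LHS = sin(5) ≈ -0.9589, RHS = sin(2)·cos(3) + sin(3)·cos(2) ≈ -0.9589 → holds here (LHS = RHS)
C. LHS = e^5 ≈ 148.4, RHS = e^2 + e^3 ≈ 27.47 → fails here (LHS ≠ RHS)

Answer: C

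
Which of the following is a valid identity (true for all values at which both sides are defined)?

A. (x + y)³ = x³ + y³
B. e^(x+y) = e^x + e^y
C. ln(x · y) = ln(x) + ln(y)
C

A: fails at (4, 4) — LHS = 512, RHS = 128.
B: fails at (0, 1) — LHS = e ≈ 2.718, RHS = 1 + e ≈ 3.718.
C: holds — e.g. at (1, 2), both sides equal ln(2) ≈ 0.6931.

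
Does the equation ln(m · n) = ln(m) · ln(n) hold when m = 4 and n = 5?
Fails

Substituting m = 4, n = 5:

LHS = ln(4 · 5) = ln(20) ≈ 2.996
RHS = ln(4) · ln(5) ≈ 2.231

LHS ≠ RHS, so the equation does not hold at this point.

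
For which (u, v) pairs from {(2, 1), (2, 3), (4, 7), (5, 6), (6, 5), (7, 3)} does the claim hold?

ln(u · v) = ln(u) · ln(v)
Testing each pair:
(2, 1): LHS = ln(2) ≈ 0.6931, RHS = 0 → fails
(2, 3): LHS = ln(6) ≈ 1.792, RHS = ln(2)·ln(3) ≈ 0.7615 → fails
(4, 7): LHS = ln(28) ≈ 3.332, RHS = ln(4)·ln(7) ≈ 2.698 → fails
(5, 6): LHS = ln(30) ≈ 3.401, RHS = ln(5)·ln(6) ≈ 2.884 → fails
(6, 5): LHS = ln(30) ≈ 3.401, RHS = ln(5)·ln(6) ≈ 2.884 → fails
(7, 3): LHS = ln(21) ≈ 3.045, RHS = ln(3)·ln(7) ≈ 2.138 → fails

No pair satisfies the claim.

Answer: None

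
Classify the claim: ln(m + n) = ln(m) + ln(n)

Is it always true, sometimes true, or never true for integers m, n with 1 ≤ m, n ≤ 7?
It holds at (m, n) = (2, 2) (both sides equal ln(4) ≈ 1.386), but fails at (m, n) = (5, 7) (LHS = ln(12) ≈ 2.485, RHS = ln(5) + ln(7) ≈ 3.555).

Answer: Sometimes true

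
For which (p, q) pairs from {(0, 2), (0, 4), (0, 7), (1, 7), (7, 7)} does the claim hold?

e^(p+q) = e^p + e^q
None

Testing each pair:
(0, 2): LHS = e^2 ≈ 7.389, RHS = 1 + e^2 ≈ 8.389 → fails
(0, 4): LHS = e^4 ≈ 54.6, RHS = 1 + e^4 ≈ 55.6 → fails
(0, 7): LHS = e^7 ≈ 1097, RHS = 1 + e^7 ≈ 1098 → fails
(1, 7): LHS = e^8 ≈ 2981, RHS = e + e^7 ≈ 1099 → fails
(7, 7): LHS = e^14 ≈ 1202604.3, RHS = 2·e^7 ≈ 2193 → fails

No pair satisfies the claim.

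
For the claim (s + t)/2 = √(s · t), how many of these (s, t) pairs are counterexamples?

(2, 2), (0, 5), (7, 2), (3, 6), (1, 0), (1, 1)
Testing each pair:
(2, 2): LHS = 2, RHS = 2 → satisfies claim
(0, 5): LHS = 5/2, RHS = 0 → counterexample
(7, 2): LHS = 9/2, RHS = √(14) ≈ 3.742 → counterexample
(3, 6): LHS = 9/2, RHS = 3·√(2) ≈ 4.243 → counterexample
(1, 0): LHS = 1/2, RHS = 0 → counterexample
(1, 1): LHS = 1, RHS = 1 → satisfies claim

That makes 4 counterexamples.

Answer: 4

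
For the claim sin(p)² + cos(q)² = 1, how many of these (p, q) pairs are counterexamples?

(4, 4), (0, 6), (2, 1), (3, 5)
Testing each pair:
(4, 4): LHS = cos(4)² + sin(4)² = 1, RHS = 1 → satisfies claim
(0, 6): LHS = cos(6)² ≈ 0.9219, RHS = 1 → counterexample
(2, 1): LHS = cos(1)² + sin(2)² ≈ 1.119, RHS = 1 → counterexample
(3, 5): LHS = sin(3)² + cos(5)² ≈ 0.1004, RHS = 1 → counterexample

That makes 3 counterexamples.

Answer: 3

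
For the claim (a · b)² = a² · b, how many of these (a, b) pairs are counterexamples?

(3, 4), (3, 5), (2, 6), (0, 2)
3

Testing each pair:
(3, 4): LHS = 144, RHS = 36 → counterexample
(3, 5): LHS = 225, RHS = 45 → counterexample
(2, 6): LHS = 144, RHS = 24 → counterexample
(0, 2): LHS = 0, RHS = 0 → satisfies claim

That makes 3 counterexamples.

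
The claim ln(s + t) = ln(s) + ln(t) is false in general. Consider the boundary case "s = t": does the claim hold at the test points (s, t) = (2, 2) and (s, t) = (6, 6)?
Only at (2, 2)

At (2, 2): LHS = ln(4) ≈ 1.386, RHS = 2·ln(2) ≈ 1.386 → equal
At (6, 6): LHS = ln(12) ≈ 2.485 ≠ RHS = 2·ln(6) ≈ 3.584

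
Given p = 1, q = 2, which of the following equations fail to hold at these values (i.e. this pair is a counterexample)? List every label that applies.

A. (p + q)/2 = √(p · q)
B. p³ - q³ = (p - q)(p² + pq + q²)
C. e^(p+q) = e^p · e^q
A

Evaluating each claim at the given values:
A. LHS = 3/2, RHS = √(2) ≈ 1.414 → fails here (LHS ≠ RHS)
B. LHS = -7, RHS = -7 → holds here (LHS = RHS)
C. LHS = e^3 ≈ 20.09, RHS = e^3 ≈ 20.09 → holds here (LHS = RHS)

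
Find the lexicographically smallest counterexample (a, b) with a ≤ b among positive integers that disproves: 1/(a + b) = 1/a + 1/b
(a, b) = (1, 1)

Substituting (1, 1) into the claim:
LHS = 1/(1 + 1) = 1/2
RHS = 1/1 + 1/1 = 2

Since LHS ≠ RHS, this pair disproves the claim, and no lexicographically smaller pair (a ≤ b, positive integers) does.

For instance (6, 6) is also a counterexample (LHS = 1/12, RHS = 1/3), but it's lexicographically larger.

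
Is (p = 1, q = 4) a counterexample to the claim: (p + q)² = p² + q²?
Substituting p = 1, q = 4:
LHS = (1 + 4)² = 25
RHS = 1² + 4² = 17

Since LHS ≠ RHS, this pair disproves the claim.

Answer: Yes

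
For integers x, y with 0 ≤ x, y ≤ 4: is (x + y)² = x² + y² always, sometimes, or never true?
Sometimes true

It holds at (x, y) = (0, 3) (both sides equal 9), but fails at (x, y) = (3, 4) (LHS = 49, RHS = 25).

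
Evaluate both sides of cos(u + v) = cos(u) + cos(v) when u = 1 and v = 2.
LHS = cos(1 + 2) = cos(3) ≈ -0.99
RHS = cos(1) + cos(2) ≈ 0.1242

LHS ≠ RHS (they differ by about 1.114), so the equation does not hold here.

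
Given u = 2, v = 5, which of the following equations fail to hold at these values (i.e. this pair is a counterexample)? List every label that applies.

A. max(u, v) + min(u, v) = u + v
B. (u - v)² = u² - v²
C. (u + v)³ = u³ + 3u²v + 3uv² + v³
Evaluating each claim at the given values:
A. LHS = 7, RHS = 7 → holds here (LHS = RHS)
B. LHS = 9, RHS = -21 → fails here (LHS ≠ RHS)
C. LHS = 343, RHS = 343 → holds here (LHS = RHS)

Answer: B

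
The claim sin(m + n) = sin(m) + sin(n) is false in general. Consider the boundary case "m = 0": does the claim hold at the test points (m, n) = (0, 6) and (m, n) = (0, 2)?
Yes, holds at both test points

At (0, 6): LHS = sin(6) ≈ -0.2794, RHS = sin(6) ≈ -0.2794 → equal
At (0, 2): LHS = sin(2) ≈ 0.9093, RHS = sin(2) ≈ 0.9093 → equal

So the claim does hold at both of these boundary points, even though it is not an identity.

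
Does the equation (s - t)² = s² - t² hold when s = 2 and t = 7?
Substituting s = 2, t = 7:

LHS = (2 - 7)² = 25
RHS = 2² - 7² = -45

LHS ≠ RHS, so the equation does not hold at this point.

Answer: Fails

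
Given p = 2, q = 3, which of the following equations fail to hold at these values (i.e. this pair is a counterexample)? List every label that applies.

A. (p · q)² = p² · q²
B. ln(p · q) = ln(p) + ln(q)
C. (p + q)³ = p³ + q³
Evaluating each claim at the given values:
A. LHS = 36, RHS = 36 → holds here (LHS = RHS)
B. LHS = ln(6) ≈ 1.792, RHS = ln(2) + ln(3) ≈ 1.792 → holds here (LHS = RHS)
C. LHS = 125, RHS = 35 → fails here (LHS ≠ RHS)

Answer: C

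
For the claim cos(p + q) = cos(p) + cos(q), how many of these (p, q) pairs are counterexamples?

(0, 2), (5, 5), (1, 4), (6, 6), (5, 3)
Testing each pair:
(0, 2): LHS = cos(2) ≈ -0.4161, RHS = cos(2) + 1 ≈ 0.5839 → counterexample
(5, 5): LHS = cos(10) ≈ -0.8391, RHS = 2·cos(5) ≈ 0.5673 → counterexample
(1, 4): LHS = cos(5) ≈ 0.2837, RHS = cos(4) + cos(1) ≈ -0.1133 → counterexample
(6, 6): LHS = cos(12) ≈ 0.8439, RHS = 2·cos(6) ≈ 1.92 → counterexample
(5, 3): LHS = cos(8) ≈ -0.1455, RHS = cos(3) + cos(5) ≈ -0.7063 → counterexample

That makes 5 counterexamples.

Answer: 5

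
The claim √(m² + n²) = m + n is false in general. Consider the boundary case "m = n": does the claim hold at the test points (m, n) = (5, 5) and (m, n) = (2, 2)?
No, fails at both test points

At (5, 5): LHS = 5·√(2) ≈ 7.071 ≠ RHS = 10
At (2, 2): LHS = 2·√(2) ≈ 2.828 ≠ RHS = 4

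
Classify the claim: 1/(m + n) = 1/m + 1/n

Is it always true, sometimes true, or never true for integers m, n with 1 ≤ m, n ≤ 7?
Never true

The claim fails for every pair in the range. For instance at (m, n) = (3, 5): LHS = 1/8, RHS = 8/15.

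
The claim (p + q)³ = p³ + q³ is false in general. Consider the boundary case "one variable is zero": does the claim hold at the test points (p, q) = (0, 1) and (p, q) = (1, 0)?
At (0, 1): LHS = 1, RHS = 1 → equal
At (1, 0): LHS = 1, RHS = 1 → equal

So the claim does hold at both of these boundary points, even though it is not an identity.

Answer: Yes, holds at both test points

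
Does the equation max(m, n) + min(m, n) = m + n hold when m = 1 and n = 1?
Substituting m = 1, n = 1:

LHS = max(1, 1) + min(1, 1) = 2
RHS = 1 + 1 = 2

LHS = RHS, so the equation holds at this point.

Answer: Holds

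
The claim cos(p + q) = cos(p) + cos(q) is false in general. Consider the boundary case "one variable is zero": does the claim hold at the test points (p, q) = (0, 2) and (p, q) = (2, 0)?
No, fails at both test points

At (0, 2): LHS = cos(2) ≈ -0.4161 ≠ RHS = cos(2) + 1 ≈ 0.5839
At (2, 0): LHS = cos(2) ≈ -0.4161 ≠ RHS = cos(2) + 1 ≈ 0.5839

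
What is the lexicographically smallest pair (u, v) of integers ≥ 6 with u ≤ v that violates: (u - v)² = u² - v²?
At (6, 6): both sides equal 0, so it holds there.

Substituting (6, 7) into the claim:
LHS = (6 - 7)² = 1
RHS = 6² - 7² = -13

Since LHS ≠ RHS, this pair disproves the claim, and no lexicographically smaller pair (u ≤ v, integers ≥ 6) does.

For instance (9, 10) is also a counterexample (LHS = 1, RHS = -19), but it's lexicographically larger.

Answer: (u, v) = (6, 7)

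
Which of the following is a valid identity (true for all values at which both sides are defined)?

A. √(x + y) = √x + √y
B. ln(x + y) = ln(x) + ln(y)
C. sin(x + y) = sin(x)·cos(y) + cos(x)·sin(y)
A: fails at (3, 3) — LHS = √(6) ≈ 2.449, RHS = 2·√(3) ≈ 3.464.
B: fails at (1, 5) — LHS = ln(6) ≈ 1.792, RHS = ln(5) ≈ 1.609.
C: holds — e.g. at (1, 4), both sides equal sin(5) ≈ -0.9589.

Answer: C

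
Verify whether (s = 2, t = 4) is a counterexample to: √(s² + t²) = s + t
Substituting s = 2, t = 4:
LHS = √(2² + 4²) = 2·√(5) ≈ 4.472
RHS = 2 + 4 = 6

Since LHS ≠ RHS, this pair disproves the claim.

Answer: Yes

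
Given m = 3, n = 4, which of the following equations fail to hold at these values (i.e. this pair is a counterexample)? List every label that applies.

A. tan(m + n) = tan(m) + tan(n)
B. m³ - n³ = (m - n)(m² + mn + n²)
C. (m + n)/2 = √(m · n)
Evaluating each claim at the given values:
A. LHS = tan(7) ≈ 0.8714, RHS = tan(3) + tan(4) ≈ 1.015 → fails here (LHS ≠ RHS)
B. LHS = -37, RHS = -37 → holds here (LHS = RHS)
C. LHS = 7/2, RHS = 2·√(3) ≈ 3.464 → fails here (LHS ≠ RHS)

Answer: A, C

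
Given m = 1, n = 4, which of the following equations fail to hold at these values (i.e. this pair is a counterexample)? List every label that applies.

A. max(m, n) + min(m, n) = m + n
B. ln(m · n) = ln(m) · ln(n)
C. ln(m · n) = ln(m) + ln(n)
B

Evaluating each claim at the given values:
A. LHS = 5, RHS = 5 → holds here (LHS = RHS)
B. LHS = ln(4) ≈ 1.386, RHS = 0 → fails here (LHS ≠ RHS)
C. LHS = ln(4) ≈ 1.386, RHS = ln(4) ≈ 1.386 → holds here (LHS = RHS)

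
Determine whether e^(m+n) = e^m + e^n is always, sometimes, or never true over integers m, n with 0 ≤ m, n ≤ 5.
The claim fails for every pair in the range. For instance at (m, n) = (4, 1): LHS = e^5 ≈ 148.4, RHS = e + e^4 ≈ 57.32.

Answer: Never true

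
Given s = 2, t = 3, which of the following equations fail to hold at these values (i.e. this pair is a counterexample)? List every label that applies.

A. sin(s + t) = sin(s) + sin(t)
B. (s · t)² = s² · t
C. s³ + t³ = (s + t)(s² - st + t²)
A, B

Evaluating each claim at the given values:
A. LHS = sin(5) ≈ -0.9589, RHS = sin(3) + sin(2) ≈ 1.05 → fails here (LHS ≠ RHS)
B. LHS = 36, RHS = 12 → fails here (LHS ≠ RHS)
C. LHS = 35, RHS = 35 → holds here (LHS = RHS)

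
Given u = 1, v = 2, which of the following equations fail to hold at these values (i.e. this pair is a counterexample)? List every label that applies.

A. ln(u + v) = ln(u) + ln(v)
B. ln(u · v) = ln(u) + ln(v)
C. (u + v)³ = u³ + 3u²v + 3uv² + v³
A

Evaluating each claim at the given values:
A. LHS = ln(3) ≈ 1.099, RHS = ln(2) ≈ 0.6931 → fails here (LHS ≠ RHS)
B. LHS = ln(2) ≈ 0.6931, RHS = ln(2) ≈ 0.6931 → holds here (LHS = RHS)
C. LHS = 27, RHS = 27 → holds here (LHS = RHS)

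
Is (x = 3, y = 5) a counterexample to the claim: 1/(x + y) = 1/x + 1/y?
Substituting x = 3, y = 5:
LHS = 1/(3 + 5) = 1/8
RHS = 1/3 + 1/5 = 8/15

Since LHS ≠ RHS, this pair disproves the claim.

Answer: Yes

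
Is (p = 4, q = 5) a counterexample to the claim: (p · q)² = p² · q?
Substituting p = 4, q = 5:
LHS = (4 · 5)² = 400
RHS = 4² · 5 = 80

Since LHS ≠ RHS, this pair disproves the claim.

Answer: Yes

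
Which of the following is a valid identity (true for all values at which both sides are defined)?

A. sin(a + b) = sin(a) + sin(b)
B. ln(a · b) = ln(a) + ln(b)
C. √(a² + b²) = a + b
A: fails at (6, 7) — LHS = sin(13) ≈ 0.4202, RHS = sin(6) + sin(7) ≈ 0.3776.
B: holds — e.g. at (2, 2), both sides equal ln(4) ≈ 1.386.
C: fails at (4, 6) — LHS = 2·√(13) ≈ 7.211, RHS = 10.

Answer: B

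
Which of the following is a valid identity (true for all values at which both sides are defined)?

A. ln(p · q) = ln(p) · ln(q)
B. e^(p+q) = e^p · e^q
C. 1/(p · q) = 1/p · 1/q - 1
B

A: fails at (3, 5) — LHS = ln(15) ≈ 2.708, RHS = ln(3)·ln(5) ≈ 1.768.
B: holds — e.g. at (2, 4), both sides equal e^6 ≈ 403.4.
C: fails at (1, 4) — LHS = 1/4, RHS = -3/4.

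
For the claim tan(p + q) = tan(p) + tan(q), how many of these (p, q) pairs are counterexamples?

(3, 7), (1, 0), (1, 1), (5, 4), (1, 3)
4

Testing each pair:
(3, 7): LHS = tan(10) ≈ 0.6484, RHS = tan(3) + tan(7) ≈ 0.7289 → counterexample
(1, 0): LHS = tan(1) ≈ 1.557, RHS = tan(1) ≈ 1.557 → satisfies claim
(1, 1): LHS = tan(2) ≈ -2.185, RHS = 2·tan(1) ≈ 3.115 → counterexample
(5, 4): LHS = tan(9) ≈ -0.4523, RHS = tan(5) + tan(4) ≈ -2.223 → counterexample
(1, 3): LHS = tan(4) ≈ 1.158, RHS = tan(3) + tan(1) ≈ 1.415 → counterexample

That makes 4 counterexamples.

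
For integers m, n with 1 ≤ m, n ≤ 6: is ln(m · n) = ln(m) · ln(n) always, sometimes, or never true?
Sometimes true

It holds at (m, n) = (1, 1) (both sides equal 0), but fails at (m, n) = (4, 4) (LHS = ln(16) ≈ 2.773, RHS = ln(4)² ≈ 1.922).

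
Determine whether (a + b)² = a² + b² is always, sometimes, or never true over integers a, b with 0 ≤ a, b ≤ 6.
Sometimes true

It holds at (a, b) = (0, 2) (both sides equal 4), but fails at (a, b) = (3, 4) (LHS = 49, RHS = 25).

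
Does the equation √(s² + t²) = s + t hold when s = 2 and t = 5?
Substituting s = 2, t = 5:

LHS = √(2² + 5²) = √(29) ≈ 5.385
RHS = 2 + 5 = 7

LHS ≠ RHS, so the equation does not hold at this point.

Answer: Fails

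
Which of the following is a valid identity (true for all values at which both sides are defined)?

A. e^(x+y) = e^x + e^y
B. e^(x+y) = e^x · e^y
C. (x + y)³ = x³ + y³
A: fails at (2, 4) — LHS = e^6 ≈ 403.4, RHS = e^2 + e^4 ≈ 61.99.
B: holds — e.g. at (3, 3), both sides equal e^6 ≈ 403.4.
C: fails at (3, 4) — LHS = 343, RHS = 91.

Answer: B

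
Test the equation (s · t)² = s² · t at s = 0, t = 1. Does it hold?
Holds

Substituting s = 0, t = 1:

LHS = (0 · 1)² = 0
RHS = 0² · 1 = 0

LHS = RHS, so the equation holds at this point.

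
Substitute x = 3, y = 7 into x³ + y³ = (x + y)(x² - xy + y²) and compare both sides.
LHS = 3³ + 7³ = 370
RHS = (3 + 7)(3² - 3·7 + 7²) = 370

LHS = RHS: the two sides agree.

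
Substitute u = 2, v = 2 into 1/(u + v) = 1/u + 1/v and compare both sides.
LHS = 1/(2 + 2) = 1/4
RHS = 1/2 + 1/2 = 1

LHS ≠ RHS, so the equation does not hold here.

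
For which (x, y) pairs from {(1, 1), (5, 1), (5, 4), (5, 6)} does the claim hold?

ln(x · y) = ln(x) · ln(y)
Testing each pair:
(1, 1): LHS = 0, RHS = 0 → holds
(5, 1): LHS = ln(5) ≈ 1.609, RHS = 0 → fails
(5, 4): LHS = ln(20) ≈ 2.996, RHS = ln(4)·ln(5) ≈ 2.231 → fails
(5, 6): LHS = ln(30) ≈ 3.401, RHS = ln(5)·ln(6) ≈ 2.884 → fails

1 of 4 pairs satisfies the claim.

Answer: (1, 1)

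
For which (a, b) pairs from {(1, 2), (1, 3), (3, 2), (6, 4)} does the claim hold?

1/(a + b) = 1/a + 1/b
Testing each pair:
(1, 2): LHS = 1/3, RHS = 3/2 → fails
(1, 3): LHS = 1/4, RHS = 4/3 → fails
(3, 2): LHS = 1/5, RHS = 5/6 → fails
(6, 4): LHS = 1/10, RHS = 5/12 → fails

No pair satisfies the claim.

Answer: None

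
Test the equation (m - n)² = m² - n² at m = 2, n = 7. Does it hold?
Substituting m = 2, n = 7:

LHS = (2 - 7)² = 25
RHS = 2² - 7² = -45

LHS ≠ RHS, so the equation does not hold at this point.

Answer: Fails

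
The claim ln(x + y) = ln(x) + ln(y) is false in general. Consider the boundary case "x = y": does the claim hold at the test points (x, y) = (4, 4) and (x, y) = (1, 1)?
At (4, 4): LHS = ln(8) ≈ 2.079 ≠ RHS = 2·ln(4) ≈ 2.773
At (1, 1): LHS = ln(2) ≈ 0.6931 ≠ RHS = 0

Answer: No, fails at both test points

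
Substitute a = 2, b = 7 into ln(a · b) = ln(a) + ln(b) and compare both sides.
LHS = ln(2 · 7) = ln(14) ≈ 2.639
RHS = ln(2) + ln(7) ≈ 2.639

LHS = RHS: the two sides agree.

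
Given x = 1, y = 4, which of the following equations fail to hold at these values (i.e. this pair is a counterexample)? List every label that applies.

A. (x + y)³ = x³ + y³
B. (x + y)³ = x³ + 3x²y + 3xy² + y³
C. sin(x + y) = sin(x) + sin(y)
Evaluating each claim at the given values:
A. LHS = 125, RHS = 65 → fails here (LHS ≠ RHS)
B. LHS = 125, RHS = 125 → holds here (LHS = RHS)
C. LHS = sin(5) ≈ -0.9589, RHS = sin(4) + sin(1) ≈ 0.08467 → fails here (LHS ≠ RHS)

Answer: A, C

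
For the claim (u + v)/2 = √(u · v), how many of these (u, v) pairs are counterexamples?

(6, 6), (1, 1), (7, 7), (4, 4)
Testing each pair:
(6, 6): LHS = 6, RHS = 6 → satisfies claim
(1, 1): LHS = 1, RHS = 1 → satisfies claim
(7, 7): LHS = 7, RHS = 7 → satisfies claim
(4, 4): LHS = 4, RHS = 4 → satisfies claim

That makes 0 counterexamples.

Answer: 0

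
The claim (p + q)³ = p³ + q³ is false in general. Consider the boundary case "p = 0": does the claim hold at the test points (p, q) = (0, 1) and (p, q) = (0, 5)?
Yes, holds at both test points

At (0, 1): LHS = 1, RHS = 1 → equal
At (0, 5): LHS = 125, RHS = 125 → equal

So the claim does hold at both of these boundary points, even though it is not an identity.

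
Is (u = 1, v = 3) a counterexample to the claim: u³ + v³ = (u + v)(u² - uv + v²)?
Substituting u = 1, v = 3:
LHS = 1³ + 3³ = 28
RHS = (1 + 3)(1² - 1·3 + 3²) = 28

The sides agree, so this pair does not disprove the claim.

Answer: No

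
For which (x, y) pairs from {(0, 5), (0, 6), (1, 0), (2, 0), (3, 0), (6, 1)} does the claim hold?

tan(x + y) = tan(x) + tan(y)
Testing each pair:
(0, 5): LHS = tan(5) ≈ -3.381, RHS = tan(5) ≈ -3.381 → holds
(0, 6): LHS = tan(6) ≈ -0.291, RHS = tan(6) ≈ -0.291 → holds
(1, 0): LHS = tan(1) ≈ 1.557, RHS = tan(1) ≈ 1.557 → holds
(2, 0): LHS = tan(2) ≈ -2.185, RHS = tan(2) ≈ -2.185 → holds
(3, 0): LHS = tan(3) ≈ -0.1425, RHS = tan(3) ≈ -0.1425 → holds
(6, 1): LHS = tan(7) ≈ 0.8714, RHS = tan(6) + tan(1) ≈ 1.266 → fails

5 of 6 pairs satisfy the claim.

Answer: (0, 5), (0, 6), (1, 0), (2, 0), (3, 0)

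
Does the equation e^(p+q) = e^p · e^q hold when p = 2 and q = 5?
Substituting p = 2, q = 5:

LHS = e^(2+5) = e^7 ≈ 1097
RHS = e^2 · e^5 = e^7 ≈ 1097

LHS = RHS, so the equation holds at this point.

Answer: Holds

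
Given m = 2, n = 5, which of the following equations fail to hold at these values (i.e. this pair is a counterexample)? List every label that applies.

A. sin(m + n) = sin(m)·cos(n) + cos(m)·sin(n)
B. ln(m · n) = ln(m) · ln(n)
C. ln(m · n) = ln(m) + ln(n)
B

Evaluating each claim at the given values:
A. LHS = sin(7) ≈ 0.657, RHS = sin(2)·cos(5) + sin(5)·cos(2) ≈ 0.657 → holds here (LHS = RHS)
B. LHS = ln(10) ≈ 2.303, RHS = ln(2)·ln(5) ≈ 1.116 → fails here (LHS ≠ RHS)
C. LHS = ln(10) ≈ 2.303, RHS = ln(2) + ln(5) ≈ 2.303 → holds here (LHS = RHS)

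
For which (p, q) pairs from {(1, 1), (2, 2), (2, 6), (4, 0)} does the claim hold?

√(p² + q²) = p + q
(4, 0)

Testing each pair:
(1, 1): LHS = √(2) ≈ 1.414, RHS = 2 → fails
(2, 2): LHS = 2·√(2) ≈ 2.828, RHS = 4 → fails
(2, 6): LHS = 2·√(10) ≈ 6.325, RHS = 8 → fails
(4, 0): LHS = 4, RHS = 4 → holds

1 of 4 pairs satisfies the claim.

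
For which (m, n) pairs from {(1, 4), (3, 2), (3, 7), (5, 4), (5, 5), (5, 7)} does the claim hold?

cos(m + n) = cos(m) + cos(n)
None

Testing each pair:
(1, 4): LHS = cos(5) ≈ 0.2837, RHS = cos(4) + cos(1) ≈ -0.1133 → fails
(3, 2): LHS = cos(5) ≈ 0.2837, RHS = cos(3) + cos(2) ≈ -1.406 → fails
(3, 7): LHS = cos(10) ≈ -0.8391, RHS = cos(3) + cos(7) ≈ -0.2361 → fails
(5, 4): LHS = cos(9) ≈ -0.9111, RHS = cos(4) + cos(5) ≈ -0.37 → fails
(5, 5): LHS = cos(10) ≈ -0.8391, RHS = 2·cos(5) ≈ 0.5673 → fails
(5, 7): LHS = cos(12) ≈ 0.8439, RHS = cos(5) + cos(7) ≈ 1.038 → fails

No pair satisfies the claim.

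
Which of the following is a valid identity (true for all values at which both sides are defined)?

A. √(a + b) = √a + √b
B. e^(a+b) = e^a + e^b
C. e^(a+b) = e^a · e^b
A: fails at (2, 4) — LHS = √(6) ≈ 2.449, RHS = √(2) + 2 ≈ 3.414.
B: fails at (2, 3) — LHS = e^5 ≈ 148.4, RHS = e^2 + e^3 ≈ 27.47.
C: holds — e.g. at (1, 2), both sides equal e^3 ≈ 20.09.

Answer: C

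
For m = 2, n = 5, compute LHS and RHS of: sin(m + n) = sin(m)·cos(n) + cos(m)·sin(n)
LHS = sin(2 + 5) = sin(7) ≈ 0.657
RHS = sin(2)·cos(5) + cos(2)·sin(5) = sin(2)·cos(5) + sin(5)·cos(2) ≈ 0.657

LHS = RHS: the two sides agree.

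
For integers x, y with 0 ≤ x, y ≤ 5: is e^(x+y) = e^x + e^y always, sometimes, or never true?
Never true

The claim fails for every pair in the range. For instance at (x, y) = (4, 1): LHS = e^5 ≈ 148.4, RHS = e + e^4 ≈ 57.32.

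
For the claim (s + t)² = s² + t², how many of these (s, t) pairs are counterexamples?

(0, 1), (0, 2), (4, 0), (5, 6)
Testing each pair:
(0, 1): LHS = 1, RHS = 1 → satisfies claim
(0, 2): LHS = 4, RHS = 4 → satisfies claim
(4, 0): LHS = 16, RHS = 16 → satisfies claim
(5, 6): LHS = 121, RHS = 61 → counterexample

That makes 1 counterexample.

Answer: 1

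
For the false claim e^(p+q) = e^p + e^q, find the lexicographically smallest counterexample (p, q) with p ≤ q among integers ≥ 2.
(p, q) = (2, 2)

Substituting (2, 2) into the claim:
LHS = e^(2+2) = e^4 ≈ 54.6
RHS = e^2 + e^2 = 2·e^2 ≈ 14.78

Since LHS ≠ RHS, this pair disproves the claim, and no lexicographically smaller pair (p ≤ q, integers ≥ 2) does.

For instance (6, 8) is also a counterexample (LHS = e^14 ≈ 1202604.3, RHS = e^6 + e^8 ≈ 3384), but it's lexicographically larger.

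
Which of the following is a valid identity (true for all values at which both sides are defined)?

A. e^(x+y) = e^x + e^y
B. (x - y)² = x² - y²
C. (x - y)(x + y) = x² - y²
C

A: fails at (3, 3) — LHS = e^6 ≈ 403.4, RHS = 2·e^3 ≈ 40.17.
B: fails at (4, 6) — LHS = 4, RHS = -20.
C: holds — e.g. at (3, 7), both sides equal -40.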